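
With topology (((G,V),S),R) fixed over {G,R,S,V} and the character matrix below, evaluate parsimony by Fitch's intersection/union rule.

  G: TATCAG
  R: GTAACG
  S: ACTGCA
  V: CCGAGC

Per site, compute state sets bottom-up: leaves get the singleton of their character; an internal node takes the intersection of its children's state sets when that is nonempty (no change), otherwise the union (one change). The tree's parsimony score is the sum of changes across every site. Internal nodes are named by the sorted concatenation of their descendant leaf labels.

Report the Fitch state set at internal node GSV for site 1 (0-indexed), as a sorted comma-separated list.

GV@0: {T} ∪ {C} = {C,T} (union, +1)
GSV@0: {C,T} ∪ {A} = {A,C,T} (union, +1)
GRSV@0: {A,C,T} ∪ {G} = {A,C,G,T} (union, +1)
GV@1: {A} ∪ {C} = {A,C} (union, +1)
GSV@1: {A,C} ∩ {C} = {C} (intersection, +0)
GRSV@1: {C} ∪ {T} = {C,T} (union, +1)
GV@2: {T} ∪ {G} = {G,T} (union, +1)
GSV@2: {G,T} ∩ {T} = {T} (intersection, +0)
GRSV@2: {T} ∪ {A} = {A,T} (union, +1)
GV@3: {C} ∪ {A} = {A,C} (union, +1)
GSV@3: {A,C} ∪ {G} = {A,C,G} (union, +1)
GRSV@3: {A,C,G} ∩ {A} = {A} (intersection, +0)
GV@4: {A} ∪ {G} = {A,G} (union, +1)
GSV@4: {A,G} ∪ {C} = {A,C,G} (union, +1)
GRSV@4: {A,C,G} ∩ {C} = {C} (intersection, +0)
GV@5: {G} ∪ {C} = {C,G} (union, +1)
GSV@5: {C,G} ∪ {A} = {A,C,G} (union, +1)
GRSV@5: {A,C,G} ∩ {G} = {G} (intersection, +0)
per-site changes: [3, 2, 2, 2, 2, 2]; total = 13

C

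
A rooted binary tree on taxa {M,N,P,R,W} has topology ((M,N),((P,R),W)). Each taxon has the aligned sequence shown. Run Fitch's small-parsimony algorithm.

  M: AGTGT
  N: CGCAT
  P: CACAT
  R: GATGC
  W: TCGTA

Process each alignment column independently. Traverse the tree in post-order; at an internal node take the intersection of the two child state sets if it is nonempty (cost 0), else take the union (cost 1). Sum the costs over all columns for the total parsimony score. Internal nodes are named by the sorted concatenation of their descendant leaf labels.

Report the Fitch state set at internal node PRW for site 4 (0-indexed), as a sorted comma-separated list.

site 0, node MN: M={A} ∪ N={C} → {A,C} (+1)
site 0, node PR: P={C} ∪ R={G} → {C,G} (+1)
site 0, node PRW: PR={C,G} ∪ W={T} → {C,G,T} (+1)
site 0, node MNPRW: MN={A,C} ∩ PRW={C,G,T} → {C} (+0)
site 1, node MN: M={G} ∩ N={G} → {G} (+0)
site 1, node PR: P={A} ∩ R={A} → {A} (+0)
site 1, node PRW: PR={A} ∪ W={C} → {A,C} (+1)
site 1, node MNPRW: MN={G} ∪ PRW={A,C} → {A,C,G} (+1)
site 2, node MN: M={T} ∪ N={C} → {C,T} (+1)
site 2, node PR: P={C} ∪ R={T} → {C,T} (+1)
site 2, node PRW: PR={C,T} ∪ W={G} → {C,G,T} (+1)
site 2, node MNPRW: MN={C,T} ∩ PRW={C,G,T} → {C,T} (+0)
site 3, node MN: M={G} ∪ N={A} → {A,G} (+1)
site 3, node PR: P={A} ∪ R={G} → {A,G} (+1)
site 3, node PRW: PR={A,G} ∪ W={T} → {A,G,T} (+1)
site 3, node MNPRW: MN={A,G} ∩ PRW={A,G,T} → {A,G} (+0)
site 4, node MN: M={T} ∩ N={T} → {T} (+0)
site 4, node PR: P={T} ∪ R={C} → {C,T} (+1)
site 4, node PRW: PR={C,T} ∪ W={A} → {A,C,T} (+1)
site 4, node MNPRW: MN={T} ∩ PRW={A,C,T} → {T} (+0)
per-site changes: [3, 2, 3, 3, 2]; total = 13

A,C,T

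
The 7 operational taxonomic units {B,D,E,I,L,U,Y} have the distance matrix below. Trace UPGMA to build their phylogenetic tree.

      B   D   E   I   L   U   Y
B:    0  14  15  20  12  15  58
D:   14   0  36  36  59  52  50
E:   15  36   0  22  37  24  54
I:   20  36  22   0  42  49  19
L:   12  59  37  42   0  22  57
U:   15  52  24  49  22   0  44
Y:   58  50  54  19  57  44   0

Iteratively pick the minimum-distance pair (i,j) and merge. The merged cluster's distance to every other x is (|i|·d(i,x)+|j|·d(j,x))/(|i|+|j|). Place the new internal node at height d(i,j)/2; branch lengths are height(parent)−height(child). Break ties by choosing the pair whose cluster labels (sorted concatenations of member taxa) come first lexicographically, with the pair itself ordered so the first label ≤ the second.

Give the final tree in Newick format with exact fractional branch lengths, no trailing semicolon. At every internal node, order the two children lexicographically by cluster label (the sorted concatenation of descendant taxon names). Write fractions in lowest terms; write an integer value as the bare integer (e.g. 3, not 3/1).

1. join B+L (d=12) ⇒ BL; edges |B|=6, |L|=6
  updated: d(BL,D)=73/2, d(BL,E)=26, d(BL,I)=31, d(BL,U)=37/2, d(BL,Y)=115/2
2. join BL+U (d=37/2) ⇒ BLU; edges |BL|=13/4, |U|=37/4
  updated: d(BLU,D)=125/3, d(BLU,E)=76/3, d(BLU,I)=37, d(BLU,Y)=53
3. join I+Y (d=19) ⇒ IY; edges |I|=19/2, |Y|=19/2
  updated: d(BLU,IY)=45, d(D,IY)=43, d(E,IY)=38
4. join BLU+E (d=76/3) ⇒ BELU; edges |BLU|=41/12, |E|=38/3
  updated: d(BELU,D)=161/4, d(BELU,IY)=173/4
5. join BELU+D (d=161/4) ⇒ BDELU; edges |BELU|=179/24, |D|=161/8
  updated: d(BDELU,IY)=216/5
6. join BDELU+IY (d=216/5) ⇒ BDEILUY; edges |BDELU|=59/40, |IY|=121/10
final tree: (((((B:6,L:6):13/4,U:37/4):41/12,E:38/3):179/24,D:161/8):59/40,(I:19/2,Y:19/2):121/10)
total length: 12089/120

(((((B:6,L:6):13/4,U:37/4):41/12,E:38/3):179/24,D:161/8):59/40,(I:19/2,Y:19/2):121/10)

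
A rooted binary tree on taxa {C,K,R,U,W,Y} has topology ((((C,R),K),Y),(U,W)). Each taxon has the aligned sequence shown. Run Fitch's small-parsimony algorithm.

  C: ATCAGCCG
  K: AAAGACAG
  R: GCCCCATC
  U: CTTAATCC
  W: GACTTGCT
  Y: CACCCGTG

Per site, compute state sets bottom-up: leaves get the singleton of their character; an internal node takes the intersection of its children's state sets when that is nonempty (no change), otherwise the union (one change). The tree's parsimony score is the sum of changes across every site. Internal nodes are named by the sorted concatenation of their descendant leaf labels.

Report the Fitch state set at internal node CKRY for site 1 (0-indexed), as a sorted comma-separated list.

site 0, node CR: C={A} ∪ R={G} → {A,G} (+1)
site 0, node CKR: CR={A,G} ∩ K={A} → {A} (+0)
site 0, node CKRY: CKR={A} ∪ Y={C} → {A,C} (+1)
site 0, node UW: U={C} ∪ W={G} → {C,G} (+1)
site 0, node CKRUWY: CKRY={A,C} ∩ UW={C,G} → {C} (+0)
site 1, node CR: C={T} ∪ R={C} → {C,T} (+1)
site 1, node CKR: CR={C,T} ∪ K={A} → {A,C,T} (+1)
site 1, node CKRY: CKR={A,C,T} ∩ Y={A} → {A} (+0)
site 1, node UW: U={T} ∪ W={A} → {A,T} (+1)
site 1, node CKRUWY: CKRY={A} ∩ UW={A,T} → {A} (+0)
site 2, node CR: C={C} ∩ R={C} → {C} (+0)
site 2, node CKR: CR={C} ∪ K={A} → {A,C} (+1)
site 2, node CKRY: CKR={A,C} ∩ Y={C} → {C} (+0)
site 2, node UW: U={T} ∪ W={C} → {C,T} (+1)
site 2, node CKRUWY: CKRY={C} ∩ UW={C,T} → {C} (+0)
site 3, node CR: C={A} ∪ R={C} → {A,C} (+1)
site 3, node CKR: CR={A,C} ∪ K={G} → {A,C,G} (+1)
site 3, node CKRY: CKR={A,C,G} ∩ Y={C} → {C} (+0)
site 3, node UW: U={A} ∪ W={T} → {A,T} (+1)
site 3, node CKRUWY: CKRY={C} ∪ UW={A,T} → {A,C,T} (+1)
site 4, node CR: C={G} ∪ R={C} → {C,G} (+1)
site 4, node CKR: CR={C,G} ∪ K={A} → {A,C,G} (+1)
site 4, node CKRY: CKR={A,C,G} ∩ Y={C} → {C} (+0)
site 4, node UW: U={A} ∪ W={T} → {A,T} (+1)
site 4, node CKRUWY: CKRY={C} ∪ UW={A,T} → {A,C,T} (+1)
site 5, node CR: C={C} ∪ R={A} → {A,C} (+1)
site 5, node CKR: CR={A,C} ∩ K={C} → {C} (+0)
site 5, node CKRY: CKR={C} ∪ Y={G} → {C,G} (+1)
site 5, node UW: U={T} ∪ W={G} → {G,T} (+1)
site 5, node CKRUWY: CKRY={C,G} ∩ UW={G,T} → {G} (+0)
site 6, node CR: C={C} ∪ R={T} → {C,T} (+1)
site 6, node CKR: CR={C,T} ∪ K={A} → {A,C,T} (+1)
site 6, node CKRY: CKR={A,C,T} ∩ Y={T} → {T} (+0)
site 6, node UW: U={C} ∩ W={C} → {C} (+0)
site 6, node CKRUWY: CKRY={T} ∪ UW={C} → {C,T} (+1)
site 7, node CR: C={G} ∪ R={C} → {C,G} (+1)
site 7, node CKR: CR={C,G} ∩ K={G} → {G} (+0)
site 7, node CKRY: CKR={G} ∩ Y={G} → {G} (+0)
site 7, node UW: U={C} ∪ W={T} → {C,T} (+1)
site 7, node CKRUWY: CKRY={G} ∪ UW={C,T} → {C,G,T} (+1)
per-site changes: [3, 3, 2, 4, 4, 3, 3, 3]; total = 25

A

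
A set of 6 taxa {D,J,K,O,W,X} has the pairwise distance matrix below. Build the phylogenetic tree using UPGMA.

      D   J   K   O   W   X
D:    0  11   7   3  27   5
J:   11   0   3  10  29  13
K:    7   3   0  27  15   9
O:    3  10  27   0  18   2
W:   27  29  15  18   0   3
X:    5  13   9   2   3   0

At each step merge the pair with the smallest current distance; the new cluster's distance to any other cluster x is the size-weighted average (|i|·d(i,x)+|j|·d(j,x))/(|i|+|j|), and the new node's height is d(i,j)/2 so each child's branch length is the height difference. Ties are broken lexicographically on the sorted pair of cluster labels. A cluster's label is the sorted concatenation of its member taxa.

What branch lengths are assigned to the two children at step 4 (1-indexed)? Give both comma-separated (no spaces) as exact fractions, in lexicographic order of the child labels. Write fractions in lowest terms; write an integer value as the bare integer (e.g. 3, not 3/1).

step 1: merge (O,X) at d=2; branch lengths O→1, X→1; new cluster OX
  updated: d(D,OX)=4, d(J,OX)=23/2, d(K,OX)=18, d(OX,W)=21/2
step 2: merge (J,K) at d=3; branch lengths J→3/2, K→3/2; new cluster JK
  updated: d(D,JK)=9, d(JK,OX)=59/4, d(JK,W)=22
step 3: merge (D,OX) at d=4; branch lengths D→2, OX→1; new cluster DOX
  updated: d(DOX,JK)=77/6, d(DOX,W)=16
step 4: merge (DOX,JK) at d=77/6; branch lengths DOX→53/12, JK→59/12; new cluster DJKOX
  updated: d(DJKOX,W)=92/5
step 5: merge (DJKOX,W) at d=92/5; branch lengths DJKOX→167/60, W→46/5; new cluster DJKOWX
final tree: (((D:2,(O:1,X:1):1):53/12,(J:3/2,K:3/2):59/12):167/60,W:46/5)
total length: 1759/60

53/12,59/12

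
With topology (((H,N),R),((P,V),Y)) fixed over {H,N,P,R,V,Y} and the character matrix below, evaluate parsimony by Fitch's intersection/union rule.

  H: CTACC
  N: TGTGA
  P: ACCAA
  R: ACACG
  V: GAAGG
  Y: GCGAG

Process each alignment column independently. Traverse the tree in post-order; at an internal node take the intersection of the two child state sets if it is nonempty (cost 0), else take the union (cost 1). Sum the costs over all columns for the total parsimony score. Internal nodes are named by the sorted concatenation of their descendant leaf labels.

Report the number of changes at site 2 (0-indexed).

HN@0: {C} ∪ {T} = {C,T} (union, +1)
HNR@0: {C,T} ∪ {A} = {A,C,T} (union, +1)
PV@0: {A} ∪ {G} = {A,G} (union, +1)
PVY@0: {A,G} ∩ {G} = {G} (intersection, +0)
HNPRVY@0: {A,C,T} ∪ {G} = {A,C,G,T} (union, +1)
HN@1: {T} ∪ {G} = {G,T} (union, +1)
HNR@1: {G,T} ∪ {C} = {C,G,T} (union, +1)
PV@1: {C} ∪ {A} = {A,C} (union, +1)
PVY@1: {A,C} ∩ {C} = {C} (intersection, +0)
HNPRVY@1: {C,G,T} ∩ {C} = {C} (intersection, +0)
HN@2: {A} ∪ {T} = {A,T} (union, +1)
HNR@2: {A,T} ∩ {A} = {A} (intersection, +0)
PV@2: {C} ∪ {A} = {A,C} (union, +1)
PVY@2: {A,C} ∪ {G} = {A,C,G} (union, +1)
HNPRVY@2: {A} ∩ {A,C,G} = {A} (intersection, +0)
HN@3: {C} ∪ {G} = {C,G} (union, +1)
HNR@3: {C,G} ∩ {C} = {C} (intersection, +0)
PV@3: {A} ∪ {G} = {A,G} (union, +1)
PVY@3: {A,G} ∩ {A} = {A} (intersection, +0)
HNPRVY@3: {C} ∪ {A} = {A,C} (union, +1)
HN@4: {C} ∪ {A} = {A,C} (union, +1)
HNR@4: {A,C} ∪ {G} = {A,C,G} (union, +1)
PV@4: {A} ∪ {G} = {A,G} (union, +1)
PVY@4: {A,G} ∩ {G} = {G} (intersection, +0)
HNPRVY@4: {A,C,G} ∩ {G} = {G} (intersection, +0)
per-site changes: [4, 3, 3, 3, 3]; total = 16

3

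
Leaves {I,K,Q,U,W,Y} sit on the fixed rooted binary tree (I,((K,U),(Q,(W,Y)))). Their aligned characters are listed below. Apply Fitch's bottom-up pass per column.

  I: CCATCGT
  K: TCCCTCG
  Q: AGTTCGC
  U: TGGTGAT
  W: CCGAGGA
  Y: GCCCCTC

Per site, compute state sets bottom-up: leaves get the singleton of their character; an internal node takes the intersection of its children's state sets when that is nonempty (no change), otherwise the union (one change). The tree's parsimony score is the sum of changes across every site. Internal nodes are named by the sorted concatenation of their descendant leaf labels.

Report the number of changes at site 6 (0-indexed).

site 0, node KU: K={T} ∩ U={T} → {T} (+0)
site 0, node WY: W={C} ∪ Y={G} → {C,G} (+1)
site 0, node QWY: Q={A} ∪ WY={C,G} → {A,C,G} (+1)
site 0, node KQUWY: KU={T} ∪ QWY={A,C,G} → {A,C,G,T} (+1)
site 0, node IKQUWY: I={C} ∩ KQUWY={A,C,G,T} → {C} (+0)
site 1, node KU: K={C} ∪ U={G} → {C,G} (+1)
site 1, node WY: W={C} ∩ Y={C} → {C} (+0)
site 1, node QWY: Q={G} ∪ WY={C} → {C,G} (+1)
site 1, node KQUWY: KU={C,G} ∩ QWY={C,G} → {C,G} (+0)
site 1, node IKQUWY: I={C} ∩ KQUWY={C,G} → {C} (+0)
site 2, node KU: K={C} ∪ U={G} → {C,G} (+1)
site 2, node WY: W={G} ∪ Y={C} → {C,G} (+1)
site 2, node QWY: Q={T} ∪ WY={C,G} → {C,G,T} (+1)
site 2, node KQUWY: KU={C,G} ∩ QWY={C,G,T} → {C,G} (+0)
site 2, node IKQUWY: I={A} ∪ KQUWY={C,G} → {A,C,G} (+1)
site 3, node KU: K={C} ∪ U={T} → {C,T} (+1)
site 3, node WY: W={A} ∪ Y={C} → {A,C} (+1)
site 3, node QWY: Q={T} ∪ WY={A,C} → {A,C,T} (+1)
site 3, node KQUWY: KU={C,T} ∩ QWY={A,C,T} → {C,T} (+0)
site 3, node IKQUWY: I={T} ∩ KQUWY={C,T} → {T} (+0)
site 4, node KU: K={T} ∪ U={G} → {G,T} (+1)
site 4, node WY: W={G} ∪ Y={C} → {C,G} (+1)
site 4, node QWY: Q={C} ∩ WY={C,G} → {C} (+0)
site 4, node KQUWY: KU={G,T} ∪ QWY={C} → {C,G,T} (+1)
site 4, node IKQUWY: I={C} ∩ KQUWY={C,G,T} → {C} (+0)
site 5, node KU: K={C} ∪ U={A} → {A,C} (+1)
site 5, node WY: W={G} ∪ Y={T} → {G,T} (+1)
site 5, node QWY: Q={G} ∩ WY={G,T} → {G} (+0)
site 5, node KQUWY: KU={A,C} ∪ QWY={G} → {A,C,G} (+1)
site 5, node IKQUWY: I={G} ∩ KQUWY={A,C,G} → {G} (+0)
site 6, node KU: K={G} ∪ U={T} → {G,T} (+1)
site 6, node WY: W={A} ∪ Y={C} → {A,C} (+1)
site 6, node QWY: Q={C} ∩ WY={A,C} → {C} (+0)
site 6, node KQUWY: KU={G,T} ∪ QWY={C} → {C,G,T} (+1)
site 6, node IKQUWY: I={T} ∩ KQUWY={C,G,T} → {T} (+0)
per-site changes: [3, 2, 4, 3, 3, 3, 3]; total = 21

3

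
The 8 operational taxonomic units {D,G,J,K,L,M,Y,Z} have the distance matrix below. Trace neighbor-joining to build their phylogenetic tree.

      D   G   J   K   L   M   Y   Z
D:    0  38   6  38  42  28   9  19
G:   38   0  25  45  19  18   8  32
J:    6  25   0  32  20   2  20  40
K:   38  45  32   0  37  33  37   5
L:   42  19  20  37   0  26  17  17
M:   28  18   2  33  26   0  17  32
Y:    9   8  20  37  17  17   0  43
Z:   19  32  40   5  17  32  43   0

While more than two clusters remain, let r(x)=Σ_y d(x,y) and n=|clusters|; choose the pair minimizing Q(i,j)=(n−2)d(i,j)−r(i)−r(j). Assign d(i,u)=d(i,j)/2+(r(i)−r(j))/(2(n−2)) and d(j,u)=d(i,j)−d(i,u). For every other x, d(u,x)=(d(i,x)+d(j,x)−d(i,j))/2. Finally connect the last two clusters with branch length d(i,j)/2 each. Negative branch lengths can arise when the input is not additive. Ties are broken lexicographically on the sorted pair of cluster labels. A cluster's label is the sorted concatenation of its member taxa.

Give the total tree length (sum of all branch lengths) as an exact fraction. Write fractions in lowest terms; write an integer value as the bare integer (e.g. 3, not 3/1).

2245/32

step 1: merge (K,Z) at d=5, Q=-385; branch lengths K→23/4, Z→-3/4; new cluster KZ
  updated: d(D,KZ)=26, d(G,KZ)=36, d(J,KZ)=67/2, d(KZ,L)=49/2, d(KZ,M)=30, d(KZ,Y)=75/2
step 2: merge (D,J) at d=6, Q=-451/2; branch lengths D→29/4, J→-5/4; new cluster DJ
  updated: d(DJ,G)=57/2, d(DJ,KZ)=107/4, d(DJ,L)=28, d(DJ,M)=12, d(DJ,Y)=23/2
step 3: merge (KZ,L) at d=49/2, Q=-685/4; branch lengths KZ→553/32, L→231/32; new cluster KLZ
  updated: d(DJ,KLZ)=121/8, d(G,KLZ)=61/4, d(KLZ,M)=63/4, d(KLZ,Y)=15
step 4: merge (G,Y) at d=8, Q=-389/4; branch lengths G→169/24, Y→23/24; new cluster GY
  updated: d(DJ,GY)=16, d(GY,KLZ)=89/8, d(GY,M)=27/2
step 5: merge (DJ,M) at d=12, Q=-483/8; branch lengths DJ→207/32, M→177/32; new cluster DJM
  updated: d(DJM,GY)=35/4, d(DJM,KLZ)=151/16
step 6: merge (DJM,GY) at d=35/4, Q=-469/16; branch lengths DJM→113/32, GY→167/32; new cluster DGJMY
  updated: d(DGJMY,KLZ)=189/32
step 7: merge (DGJMY,KLZ) at d=189/32; branch lengths DGJMY→189/64, KLZ→189/64; new cluster DGJKLMYZ
final tree: ((((D:29/4,J:-5/4):207/32,M:177/32):113/32,(G:169/24,Y:23/24):167/32):189/64,((K:23/4,Z:-3/4):553/32,L:231/32):189/64)
total length: 2245/32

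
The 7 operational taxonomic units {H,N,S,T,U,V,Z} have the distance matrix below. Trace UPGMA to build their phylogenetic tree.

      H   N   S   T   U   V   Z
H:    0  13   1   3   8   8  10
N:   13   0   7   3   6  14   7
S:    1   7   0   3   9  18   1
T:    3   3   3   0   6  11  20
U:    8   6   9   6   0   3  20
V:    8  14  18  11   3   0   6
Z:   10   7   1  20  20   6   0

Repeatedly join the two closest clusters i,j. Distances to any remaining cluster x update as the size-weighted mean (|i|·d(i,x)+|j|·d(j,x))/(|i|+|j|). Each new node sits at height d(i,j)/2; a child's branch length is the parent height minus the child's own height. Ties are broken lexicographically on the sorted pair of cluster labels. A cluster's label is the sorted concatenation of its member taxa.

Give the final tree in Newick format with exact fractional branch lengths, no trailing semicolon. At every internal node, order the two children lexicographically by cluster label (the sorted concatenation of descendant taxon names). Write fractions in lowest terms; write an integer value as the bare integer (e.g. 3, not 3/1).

iteration 1: select H,S (d=1); attach at lengths (1/2, 1/2); label the merged cluster HS
  updated: d(HS,N)=10, d(HS,T)=3, d(HS,U)=17/2, d(HS,V)=13, d(HS,Z)=11/2
iteration 2: select HS,T (d=3); attach at lengths (1, 3/2); label the merged cluster HST
  updated: d(HST,N)=23/3, d(HST,U)=23/3, d(HST,V)=37/3, d(HST,Z)=31/3
iteration 3: select U,V (d=3); attach at lengths (3/2, 3/2); label the merged cluster UV
  updated: d(HST,UV)=10, d(N,UV)=10, d(UV,Z)=13
iteration 4: select N,Z (d=7); attach at lengths (7/2, 7/2); label the merged cluster NZ
  updated: d(HST,NZ)=9, d(NZ,UV)=23/2
iteration 5: select HST,NZ (d=9); attach at lengths (3, 1); label the merged cluster HNSTZ
  updated: d(HNSTZ,UV)=53/5
iteration 6: select HNSTZ,UV (d=53/5); attach at lengths (4/5, 19/5); label the merged cluster HNSTUVZ
final tree: ((((H:1/2,S:1/2):1,T:3/2):3,(N:7/2,Z:7/2):1):4/5,(U:3/2,V:3/2):19/5)
total length: 221/10

((((H:1/2,S:1/2):1,T:3/2):3,(N:7/2,Z:7/2):1):4/5,(U:3/2,V:3/2):19/5)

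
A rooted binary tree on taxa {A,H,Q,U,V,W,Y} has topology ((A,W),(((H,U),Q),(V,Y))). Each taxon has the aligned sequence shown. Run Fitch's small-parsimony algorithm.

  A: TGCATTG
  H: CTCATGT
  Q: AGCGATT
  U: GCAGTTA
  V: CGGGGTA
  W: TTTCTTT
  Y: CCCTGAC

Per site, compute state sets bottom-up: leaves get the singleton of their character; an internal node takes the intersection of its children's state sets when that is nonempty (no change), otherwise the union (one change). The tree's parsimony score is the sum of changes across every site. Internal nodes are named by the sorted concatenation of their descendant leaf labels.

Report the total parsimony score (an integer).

22

[col 0] AW: children A:{T}, W:{T} ∩→ {T}; cost 0
[col 0] HU: children H:{C}, U:{G} ∪→ {C,G}; cost 1
[col 0] HQU: children HU:{C,G}, Q:{A} ∪→ {A,C,G}; cost 1
[col 0] VY: children V:{C}, Y:{C} ∩→ {C}; cost 0
[col 0] HQUVY: children HQU:{A,C,G}, VY:{C} ∩→ {C}; cost 0
[col 0] AHQUVWY: children AW:{T}, HQUVY:{C} ∪→ {C,T}; cost 1
[col 1] AW: children A:{G}, W:{T} ∪→ {G,T}; cost 1
[col 1] HU: children H:{T}, U:{C} ∪→ {C,T}; cost 1
[col 1] HQU: children HU:{C,T}, Q:{G} ∪→ {C,G,T}; cost 1
[col 1] VY: children V:{G}, Y:{C} ∪→ {C,G}; cost 1
[col 1] HQUVY: children HQU:{C,G,T}, VY:{C,G} ∩→ {C,G}; cost 0
[col 1] AHQUVWY: children AW:{G,T}, HQUVY:{C,G} ∩→ {G}; cost 0
[col 2] AW: children A:{C}, W:{T} ∪→ {C,T}; cost 1
[col 2] HU: children H:{C}, U:{A} ∪→ {A,C}; cost 1
[col 2] HQU: children HU:{A,C}, Q:{C} ∩→ {C}; cost 0
[col 2] VY: children V:{G}, Y:{C} ∪→ {C,G}; cost 1
[col 2] HQUVY: children HQU:{C}, VY:{C,G} ∩→ {C}; cost 0
[col 2] AHQUVWY: children AW:{C,T}, HQUVY:{C} ∩→ {C}; cost 0
[col 3] AW: children A:{A}, W:{C} ∪→ {A,C}; cost 1
[col 3] HU: children H:{A}, U:{G} ∪→ {A,G}; cost 1
[col 3] HQU: children HU:{A,G}, Q:{G} ∩→ {G}; cost 0
[col 3] VY: children V:{G}, Y:{T} ∪→ {G,T}; cost 1
[col 3] HQUVY: children HQU:{G}, VY:{G,T} ∩→ {G}; cost 0
[col 3] AHQUVWY: children AW:{A,C}, HQUVY:{G} ∪→ {A,C,G}; cost 1
[col 4] AW: children A:{T}, W:{T} ∩→ {T}; cost 0
[col 4] HU: children H:{T}, U:{T} ∩→ {T}; cost 0
[col 4] HQU: children HU:{T}, Q:{A} ∪→ {A,T}; cost 1
[col 4] VY: children V:{G}, Y:{G} ∩→ {G}; cost 0
[col 4] HQUVY: children HQU:{A,T}, VY:{G} ∪→ {A,G,T}; cost 1
[col 4] AHQUVWY: children AW:{T}, HQUVY:{A,G,T} ∩→ {T}; cost 0
[col 5] AW: children A:{T}, W:{T} ∩→ {T}; cost 0
[col 5] HU: children H:{G}, U:{T} ∪→ {G,T}; cost 1
[col 5] HQU: children HU:{G,T}, Q:{T} ∩→ {T}; cost 0
[col 5] VY: children V:{T}, Y:{A} ∪→ {A,T}; cost 1
[col 5] HQUVY: children HQU:{T}, VY:{A,T} ∩→ {T}; cost 0
[col 5] AHQUVWY: children AW:{T}, HQUVY:{T} ∩→ {T}; cost 0
[col 6] AW: children A:{G}, W:{T} ∪→ {G,T}; cost 1
[col 6] HU: children H:{T}, U:{A} ∪→ {A,T}; cost 1
[col 6] HQU: children HU:{A,T}, Q:{T} ∩→ {T}; cost 0
[col 6] VY: children V:{A}, Y:{C} ∪→ {A,C}; cost 1
[col 6] HQUVY: children HQU:{T}, VY:{A,C} ∪→ {A,C,T}; cost 1
[col 6] AHQUVWY: children AW:{G,T}, HQUVY:{A,C,T} ∩→ {T}; cost 0
per-site changes: [3, 4, 3, 4, 2, 2, 4]; total = 22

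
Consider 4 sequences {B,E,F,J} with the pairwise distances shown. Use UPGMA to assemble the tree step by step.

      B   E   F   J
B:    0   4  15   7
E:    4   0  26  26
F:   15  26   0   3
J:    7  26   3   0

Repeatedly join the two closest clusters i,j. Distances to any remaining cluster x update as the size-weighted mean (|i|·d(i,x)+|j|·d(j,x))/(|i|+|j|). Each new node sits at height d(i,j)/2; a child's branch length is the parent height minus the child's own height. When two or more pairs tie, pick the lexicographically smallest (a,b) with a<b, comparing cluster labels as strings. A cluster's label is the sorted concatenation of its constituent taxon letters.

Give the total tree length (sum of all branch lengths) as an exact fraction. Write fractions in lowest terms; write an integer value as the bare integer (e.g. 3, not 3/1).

iteration 1: select F,J (d=3); attach at lengths (3/2, 3/2); label the merged cluster FJ
  updated: d(B,FJ)=11, d(E,FJ)=26
iteration 2: select B,E (d=4); attach at lengths (2, 2); label the merged cluster BE
  updated: d(BE,FJ)=37/2
iteration 3: select BE,FJ (d=37/2); attach at lengths (29/4, 31/4); label the merged cluster BEFJ
final tree: ((B:2,E:2):29/4,(F:3/2,J:3/2):31/4)
total length: 22

22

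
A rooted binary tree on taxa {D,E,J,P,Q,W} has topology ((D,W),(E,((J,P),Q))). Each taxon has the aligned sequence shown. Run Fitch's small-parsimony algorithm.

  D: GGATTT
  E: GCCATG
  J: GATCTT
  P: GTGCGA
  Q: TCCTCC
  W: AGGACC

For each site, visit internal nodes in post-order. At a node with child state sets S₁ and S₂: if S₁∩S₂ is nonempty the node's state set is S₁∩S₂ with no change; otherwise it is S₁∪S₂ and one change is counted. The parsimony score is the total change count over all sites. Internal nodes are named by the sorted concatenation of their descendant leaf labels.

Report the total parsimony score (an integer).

DW@0: {G} ∪ {A} = {A,G} (union, +1)
JP@0: {G} ∩ {G} = {G} (intersection, +0)
JPQ@0: {G} ∪ {T} = {G,T} (union, +1)
EJPQ@0: {G} ∩ {G,T} = {G} (intersection, +0)
DEJPQW@0: {A,G} ∩ {G} = {G} (intersection, +0)
DW@1: {G} ∩ {G} = {G} (intersection, +0)
JP@1: {A} ∪ {T} = {A,T} (union, +1)
JPQ@1: {A,T} ∪ {C} = {A,C,T} (union, +1)
EJPQ@1: {C} ∩ {A,C,T} = {C} (intersection, +0)
DEJPQW@1: {G} ∪ {C} = {C,G} (union, +1)
DW@2: {A} ∪ {G} = {A,G} (union, +1)
JP@2: {T} ∪ {G} = {G,T} (union, +1)
JPQ@2: {G,T} ∪ {C} = {C,G,T} (union, +1)
EJPQ@2: {C} ∩ {C,G,T} = {C} (intersection, +0)
DEJPQW@2: {A,G} ∪ {C} = {A,C,G} (union, +1)
DW@3: {T} ∪ {A} = {A,T} (union, +1)
JP@3: {C} ∩ {C} = {C} (intersection, +0)
JPQ@3: {C} ∪ {T} = {C,T} (union, +1)
EJPQ@3: {A} ∪ {C,T} = {A,C,T} (union, +1)
DEJPQW@3: {A,T} ∩ {A,C,T} = {A,T} (intersection, +0)
DW@4: {T} ∪ {C} = {C,T} (union, +1)
JP@4: {T} ∪ {G} = {G,T} (union, +1)
JPQ@4: {G,T} ∪ {C} = {C,G,T} (union, +1)
EJPQ@4: {T} ∩ {C,G,T} = {T} (intersection, +0)
DEJPQW@4: {C,T} ∩ {T} = {T} (intersection, +0)
DW@5: {T} ∪ {C} = {C,T} (union, +1)
JP@5: {T} ∪ {A} = {A,T} (union, +1)
JPQ@5: {A,T} ∪ {C} = {A,C,T} (union, +1)
EJPQ@5: {G} ∪ {A,C,T} = {A,C,G,T} (union, +1)
DEJPQW@5: {C,T} ∩ {A,C,G,T} = {C,T} (intersection, +0)
per-site changes: [2, 3, 4, 3, 3, 4]; total = 19

19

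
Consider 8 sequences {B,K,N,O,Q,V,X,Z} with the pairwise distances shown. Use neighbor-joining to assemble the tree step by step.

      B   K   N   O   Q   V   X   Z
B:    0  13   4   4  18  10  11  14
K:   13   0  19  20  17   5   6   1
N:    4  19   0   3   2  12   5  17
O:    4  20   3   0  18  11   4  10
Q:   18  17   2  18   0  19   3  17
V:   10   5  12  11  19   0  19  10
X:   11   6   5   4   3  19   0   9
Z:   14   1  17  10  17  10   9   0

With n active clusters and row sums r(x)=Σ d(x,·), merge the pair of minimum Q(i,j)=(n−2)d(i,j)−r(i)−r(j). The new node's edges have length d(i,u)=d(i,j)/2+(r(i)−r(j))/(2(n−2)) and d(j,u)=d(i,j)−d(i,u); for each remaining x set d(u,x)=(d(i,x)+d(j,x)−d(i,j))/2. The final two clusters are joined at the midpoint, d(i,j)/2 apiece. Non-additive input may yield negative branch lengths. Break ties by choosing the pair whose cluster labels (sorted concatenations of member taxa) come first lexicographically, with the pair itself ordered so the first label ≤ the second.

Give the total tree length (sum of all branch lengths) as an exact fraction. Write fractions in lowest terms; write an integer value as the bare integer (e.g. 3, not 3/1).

1745/64

iteration 1: select K,Z (d=1, Q=-153); attach at lengths (3/4, 1/4); label the merged cluster KZ
  updated: d(B,KZ)=13, d(KZ,N)=35/2, d(KZ,O)=29/2, d(KZ,Q)=33/2, d(KZ,V)=7, d(KZ,X)=7
iteration 2: select KZ,V (d=7, Q=-237/2); attach at lengths (13/4, 15/4); label the merged cluster KVZ
  updated: d(B,KVZ)=8, d(KVZ,N)=45/4, d(KVZ,O)=37/4, d(KVZ,Q)=57/4, d(KVZ,X)=19/2
iteration 3: select Q,X (d=3, Q=-303/4); attach at lengths (139/32, -43/32); label the merged cluster QX
  updated: d(B,QX)=13, d(KVZ,QX)=83/8, d(N,QX)=2, d(O,QX)=19/2
iteration 4: select N,QX (d=2, Q=-393/8); attach at lengths (-23/16, 55/16); label the merged cluster NQX
  updated: d(B,NQX)=15/2, d(KVZ,NQX)=157/16, d(NQX,O)=21/4
iteration 5: select B,KVZ (d=8, Q=-489/16); attach at lengths (135/64, 377/64); label the merged cluster BKVZ
  updated: d(BKVZ,NQX)=149/32, d(BKVZ,O)=21/8
iteration 6: select BKVZ,NQX (d=149/32, Q=-401/32); attach at lengths (65/64, 233/64); label the merged cluster BKNQVXZ
  updated: d(BKNQVXZ,O)=103/64
iteration 7: select BKNQVXZ,O (d=103/64); attach at lengths (103/128, 103/128); label the merged cluster BKNOQVXZ
final tree: (((B:135/64,((K:3/4,Z:1/4):13/4,V:15/4):377/64):65/64,(N:-23/16,(Q:139/32,X:-43/32):55/16):233/64):103/128,O:103/128)
total length: 1745/64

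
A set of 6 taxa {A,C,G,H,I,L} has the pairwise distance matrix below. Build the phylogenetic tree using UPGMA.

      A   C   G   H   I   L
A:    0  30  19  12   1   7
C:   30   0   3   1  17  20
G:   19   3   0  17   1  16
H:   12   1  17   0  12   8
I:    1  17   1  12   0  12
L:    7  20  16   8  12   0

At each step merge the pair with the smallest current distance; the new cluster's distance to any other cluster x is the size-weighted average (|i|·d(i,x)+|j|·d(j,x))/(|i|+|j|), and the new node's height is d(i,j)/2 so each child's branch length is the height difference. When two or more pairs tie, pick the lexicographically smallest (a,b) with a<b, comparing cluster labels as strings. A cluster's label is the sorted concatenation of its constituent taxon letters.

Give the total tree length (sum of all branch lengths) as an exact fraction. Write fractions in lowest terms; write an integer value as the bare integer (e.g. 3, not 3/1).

103/4

step 1: merge (A,I) at d=1; branch lengths A→1/2, I→1/2; new cluster AI
  updated: d(AI,C)=47/2, d(AI,G)=10, d(AI,H)=12, d(AI,L)=19/2
step 2: merge (C,H) at d=1; branch lengths C→1/2, H→1/2; new cluster CH
  updated: d(AI,CH)=71/4, d(CH,G)=10, d(CH,L)=14
step 3: merge (AI,L) at d=19/2; branch lengths AI→17/4, L→19/4; new cluster AIL
  updated: d(AIL,CH)=33/2, d(AIL,G)=12
step 4: merge (CH,G) at d=10; branch lengths CH→9/2, G→5; new cluster CGH
  updated: d(AIL,CGH)=15
step 5: merge (AIL,CGH) at d=15; branch lengths AIL→11/4, CGH→5/2; new cluster ACGHIL
final tree: (((A:1/2,I:1/2):17/4,L:19/4):11/4,((C:1/2,H:1/2):9/2,G:5):5/2)
total length: 103/4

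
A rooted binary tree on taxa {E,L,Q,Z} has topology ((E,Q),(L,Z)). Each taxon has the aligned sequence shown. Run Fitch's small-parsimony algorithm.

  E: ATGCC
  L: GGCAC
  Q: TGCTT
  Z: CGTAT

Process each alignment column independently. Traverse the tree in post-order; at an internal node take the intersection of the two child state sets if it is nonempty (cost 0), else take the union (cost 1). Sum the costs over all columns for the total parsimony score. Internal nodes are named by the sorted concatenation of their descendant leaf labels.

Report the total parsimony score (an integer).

10

site 0, node EQ: E={A} ∪ Q={T} → {A,T} (+1)
site 0, node LZ: L={G} ∪ Z={C} → {C,G} (+1)
site 0, node ELQZ: EQ={A,T} ∪ LZ={C,G} → {A,C,G,T} (+1)
site 1, node EQ: E={T} ∪ Q={G} → {G,T} (+1)
site 1, node LZ: L={G} ∩ Z={G} → {G} (+0)
site 1, node ELQZ: EQ={G,T} ∩ LZ={G} → {G} (+0)
site 2, node EQ: E={G} ∪ Q={C} → {C,G} (+1)
site 2, node LZ: L={C} ∪ Z={T} → {C,T} (+1)
site 2, node ELQZ: EQ={C,G} ∩ LZ={C,T} → {C} (+0)
site 3, node EQ: E={C} ∪ Q={T} → {C,T} (+1)
site 3, node LZ: L={A} ∩ Z={A} → {A} (+0)
site 3, node ELQZ: EQ={C,T} ∪ LZ={A} → {A,C,T} (+1)
site 4, node EQ: E={C} ∪ Q={T} → {C,T} (+1)
site 4, node LZ: L={C} ∪ Z={T} → {C,T} (+1)
site 4, node ELQZ: EQ={C,T} ∩ LZ={C,T} → {C,T} (+0)
per-site changes: [3, 1, 2, 2, 2]; total = 10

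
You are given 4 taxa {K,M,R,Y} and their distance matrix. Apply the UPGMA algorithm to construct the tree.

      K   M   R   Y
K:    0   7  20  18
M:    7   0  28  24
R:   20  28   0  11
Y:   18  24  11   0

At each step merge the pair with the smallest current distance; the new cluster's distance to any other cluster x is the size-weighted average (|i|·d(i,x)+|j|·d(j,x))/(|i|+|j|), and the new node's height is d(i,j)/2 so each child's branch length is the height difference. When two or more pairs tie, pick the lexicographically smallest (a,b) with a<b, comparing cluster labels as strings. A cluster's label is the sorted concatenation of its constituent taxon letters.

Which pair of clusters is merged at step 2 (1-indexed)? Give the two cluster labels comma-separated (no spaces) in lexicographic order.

R,Y

step 1: merge (K,M) at d=7; branch lengths K→7/2, M→7/2; new cluster KM
  updated: d(KM,R)=24, d(KM,Y)=21
step 2: merge (R,Y) at d=11; branch lengths R→11/2, Y→11/2; new cluster RY
  updated: d(KM,RY)=45/2
step 3: merge (KM,RY) at d=45/2; branch lengths KM→31/4, RY→23/4; new cluster KMRY
final tree: ((K:7/2,M:7/2):31/4,(R:11/2,Y:11/2):23/4)
total length: 63/2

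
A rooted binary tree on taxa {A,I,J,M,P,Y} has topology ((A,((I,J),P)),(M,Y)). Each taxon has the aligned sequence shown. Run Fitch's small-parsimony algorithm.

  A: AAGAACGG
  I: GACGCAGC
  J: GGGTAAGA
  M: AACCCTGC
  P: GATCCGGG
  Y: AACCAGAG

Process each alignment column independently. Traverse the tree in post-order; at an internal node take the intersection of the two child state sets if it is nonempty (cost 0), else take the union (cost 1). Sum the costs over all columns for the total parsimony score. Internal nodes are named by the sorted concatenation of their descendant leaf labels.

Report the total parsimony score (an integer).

site 0, node IJ: I={G} ∩ J={G} → {G} (+0)
site 0, node IJP: IJ={G} ∩ P={G} → {G} (+0)
site 0, node AIJP: A={A} ∪ IJP={G} → {A,G} (+1)
site 0, node MY: M={A} ∩ Y={A} → {A} (+0)
site 0, node AIJMPY: AIJP={A,G} ∩ MY={A} → {A} (+0)
site 1, node IJ: I={A} ∪ J={G} → {A,G} (+1)
site 1, node IJP: IJ={A,G} ∩ P={A} → {A} (+0)
site 1, node AIJP: A={A} ∩ IJP={A} → {A} (+0)
site 1, node MY: M={A} ∩ Y={A} → {A} (+0)
site 1, node AIJMPY: AIJP={A} ∩ MY={A} → {A} (+0)
site 2, node IJ: I={C} ∪ J={G} → {C,G} (+1)
site 2, node IJP: IJ={C,G} ∪ P={T} → {C,G,T} (+1)
site 2, node AIJP: A={G} ∩ IJP={C,G,T} → {G} (+0)
site 2, node MY: M={C} ∩ Y={C} → {C} (+0)
site 2, node AIJMPY: AIJP={G} ∪ MY={C} → {C,G} (+1)
site 3, node IJ: I={G} ∪ J={T} → {G,T} (+1)
site 3, node IJP: IJ={G,T} ∪ P={C} → {C,G,T} (+1)
site 3, node AIJP: A={A} ∪ IJP={C,G,T} → {A,C,G,T} (+1)
site 3, node MY: M={C} ∩ Y={C} → {C} (+0)
site 3, node AIJMPY: AIJP={A,C,G,T} ∩ MY={C} → {C} (+0)
site 4, node IJ: I={C} ∪ J={A} → {A,C} (+1)
site 4, node IJP: IJ={A,C} ∩ P={C} → {C} (+0)
site 4, node AIJP: A={A} ∪ IJP={C} → {A,C} (+1)
site 4, node MY: M={C} ∪ Y={A} → {A,C} (+1)
site 4, node AIJMPY: AIJP={A,C} ∩ MY={A,C} → {A,C} (+0)
site 5, node IJ: I={A} ∩ J={A} → {A} (+0)
site 5, node IJP: IJ={A} ∪ P={G} → {A,G} (+1)
site 5, node AIJP: A={C} ∪ IJP={A,G} → {A,C,G} (+1)
site 5, node MY: M={T} ∪ Y={G} → {G,T} (+1)
site 5, node AIJMPY: AIJP={A,C,G} ∩ MY={G,T} → {G} (+0)
site 6, node IJ: I={G} ∩ J={G} → {G} (+0)
site 6, node IJP: IJ={G} ∩ P={G} → {G} (+0)
site 6, node AIJP: A={G} ∩ IJP={G} → {G} (+0)
site 6, node MY: M={G} ∪ Y={A} → {A,G} (+1)
site 6, node AIJMPY: AIJP={G} ∩ MY={A,G} → {G} (+0)
site 7, node IJ: I={C} ∪ J={A} → {A,C} (+1)
site 7, node IJP: IJ={A,C} ∪ P={G} → {A,C,G} (+1)
site 7, node AIJP: A={G} ∩ IJP={A,C,G} → {G} (+0)
site 7, node MY: M={C} ∪ Y={G} → {C,G} (+1)
site 7, node AIJMPY: AIJP={G} ∩ MY={C,G} → {G} (+0)
per-site changes: [1, 1, 3, 3, 3, 3, 1, 3]; total = 18

18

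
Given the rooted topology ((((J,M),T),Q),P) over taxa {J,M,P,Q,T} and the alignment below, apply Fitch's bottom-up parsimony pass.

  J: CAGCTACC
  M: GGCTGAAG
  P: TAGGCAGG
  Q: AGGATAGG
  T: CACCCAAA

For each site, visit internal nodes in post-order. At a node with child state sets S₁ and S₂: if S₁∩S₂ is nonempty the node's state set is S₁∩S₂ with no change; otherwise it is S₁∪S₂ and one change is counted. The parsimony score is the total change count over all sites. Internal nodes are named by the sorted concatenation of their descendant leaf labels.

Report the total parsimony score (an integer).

JM@0: {C} ∪ {G} = {C,G} (union, +1)
JMT@0: {C,G} ∩ {C} = {C} (intersection, +0)
JMQT@0: {C} ∪ {A} = {A,C} (union, +1)
JMPQT@0: {A,C} ∪ {T} = {A,C,T} (union, +1)
JM@1: {A} ∪ {G} = {A,G} (union, +1)
JMT@1: {A,G} ∩ {A} = {A} (intersection, +0)
JMQT@1: {A} ∪ {G} = {A,G} (union, +1)
JMPQT@1: {A,G} ∩ {A} = {A} (intersection, +0)
JM@2: {G} ∪ {C} = {C,G} (union, +1)
JMT@2: {C,G} ∩ {C} = {C} (intersection, +0)
JMQT@2: {C} ∪ {G} = {C,G} (union, +1)
JMPQT@2: {C,G} ∩ {G} = {G} (intersection, +0)
JM@3: {C} ∪ {T} = {C,T} (union, +1)
JMT@3: {C,T} ∩ {C} = {C} (intersection, +0)
JMQT@3: {C} ∪ {A} = {A,C} (union, +1)
JMPQT@3: {A,C} ∪ {G} = {A,C,G} (union, +1)
JM@4: {T} ∪ {G} = {G,T} (union, +1)
JMT@4: {G,T} ∪ {C} = {C,G,T} (union, +1)
JMQT@4: {C,G,T} ∩ {T} = {T} (intersection, +0)
JMPQT@4: {T} ∪ {C} = {C,T} (union, +1)
JM@5: {A} ∩ {A} = {A} (intersection, +0)
JMT@5: {A} ∩ {A} = {A} (intersection, +0)
JMQT@5: {A} ∩ {A} = {A} (intersection, +0)
JMPQT@5: {A} ∩ {A} = {A} (intersection, +0)
JM@6: {C} ∪ {A} = {A,C} (union, +1)
JMT@6: {A,C} ∩ {A} = {A} (intersection, +0)
JMQT@6: {A} ∪ {G} = {A,G} (union, +1)
JMPQT@6: {A,G} ∩ {G} = {G} (intersection, +0)
JM@7: {C} ∪ {G} = {C,G} (union, +1)
JMT@7: {C,G} ∪ {A} = {A,C,G} (union, +1)
JMQT@7: {A,C,G} ∩ {G} = {G} (intersection, +0)
JMPQT@7: {G} ∩ {G} = {G} (intersection, +0)
per-site changes: [3, 2, 2, 3, 3, 0, 2, 2]; total = 17

17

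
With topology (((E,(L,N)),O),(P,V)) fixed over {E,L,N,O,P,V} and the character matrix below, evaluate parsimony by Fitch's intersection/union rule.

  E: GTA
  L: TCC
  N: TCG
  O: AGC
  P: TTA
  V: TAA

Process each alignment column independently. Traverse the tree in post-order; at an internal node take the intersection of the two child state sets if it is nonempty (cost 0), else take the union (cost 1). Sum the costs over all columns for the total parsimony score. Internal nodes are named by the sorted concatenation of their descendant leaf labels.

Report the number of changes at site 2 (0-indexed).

3

LN@0: {T} ∩ {T} = {T} (intersection, +0)
ELN@0: {G} ∪ {T} = {G,T} (union, +1)
ELNO@0: {G,T} ∪ {A} = {A,G,T} (union, +1)
PV@0: {T} ∩ {T} = {T} (intersection, +0)
ELNOPV@0: {A,G,T} ∩ {T} = {T} (intersection, +0)
LN@1: {C} ∩ {C} = {C} (intersection, +0)
ELN@1: {T} ∪ {C} = {C,T} (union, +1)
ELNO@1: {C,T} ∪ {G} = {C,G,T} (union, +1)
PV@1: {T} ∪ {A} = {A,T} (union, +1)
ELNOPV@1: {C,G,T} ∩ {A,T} = {T} (intersection, +0)
LN@2: {C} ∪ {G} = {C,G} (union, +1)
ELN@2: {A} ∪ {C,G} = {A,C,G} (union, +1)
ELNO@2: {A,C,G} ∩ {C} = {C} (intersection, +0)
PV@2: {A} ∩ {A} = {A} (intersection, +0)
ELNOPV@2: {C} ∪ {A} = {A,C} (union, +1)
per-site changes: [2, 3, 3]; total = 8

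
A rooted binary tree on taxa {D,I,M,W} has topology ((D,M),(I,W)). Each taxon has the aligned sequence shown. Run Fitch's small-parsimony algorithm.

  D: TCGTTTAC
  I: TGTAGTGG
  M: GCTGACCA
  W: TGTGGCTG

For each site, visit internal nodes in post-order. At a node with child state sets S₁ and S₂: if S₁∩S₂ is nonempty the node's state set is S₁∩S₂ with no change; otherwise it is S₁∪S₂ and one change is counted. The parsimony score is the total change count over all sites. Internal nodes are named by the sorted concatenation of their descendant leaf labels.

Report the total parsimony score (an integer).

[col 0] DM: children D:{T}, M:{G} ∪→ {G,T}; cost 1
[col 0] IW: children I:{T}, W:{T} ∩→ {T}; cost 0
[col 0] DIMW: children DM:{G,T}, IW:{T} ∩→ {T}; cost 0
[col 1] DM: children D:{C}, M:{C} ∩→ {C}; cost 0
[col 1] IW: children I:{G}, W:{G} ∩→ {G}; cost 0
[col 1] DIMW: children DM:{C}, IW:{G} ∪→ {C,G}; cost 1
[col 2] DM: children D:{G}, M:{T} ∪→ {G,T}; cost 1
[col 2] IW: children I:{T}, W:{T} ∩→ {T}; cost 0
[col 2] DIMW: children DM:{G,T}, IW:{T} ∩→ {T}; cost 0
[col 3] DM: children D:{T}, M:{G} ∪→ {G,T}; cost 1
[col 3] IW: children I:{A}, W:{G} ∪→ {A,G}; cost 1
[col 3] DIMW: children DM:{G,T}, IW:{A,G} ∩→ {G}; cost 0
[col 4] DM: children D:{T}, M:{A} ∪→ {A,T}; cost 1
[col 4] IW: children I:{G}, W:{G} ∩→ {G}; cost 0
[col 4] DIMW: children DM:{A,T}, IW:{G} ∪→ {A,G,T}; cost 1
[col 5] DM: children D:{T}, M:{C} ∪→ {C,T}; cost 1
[col 5] IW: children I:{T}, W:{C} ∪→ {C,T}; cost 1
[col 5] DIMW: children DM:{C,T}, IW:{C,T} ∩→ {C,T}; cost 0
[col 6] DM: children D:{A}, M:{C} ∪→ {A,C}; cost 1
[col 6] IW: children I:{G}, W:{T} ∪→ {G,T}; cost 1
[col 6] DIMW: children DM:{A,C}, IW:{G,T} ∪→ {A,C,G,T}; cost 1
[col 7] DM: children D:{C}, M:{A} ∪→ {A,C}; cost 1
[col 7] IW: children I:{G}, W:{G} ∩→ {G}; cost 0
[col 7] DIMW: children DM:{A,C}, IW:{G} ∪→ {A,C,G}; cost 1
per-site changes: [1, 1, 1, 2, 2, 2, 3, 2]; total = 14

14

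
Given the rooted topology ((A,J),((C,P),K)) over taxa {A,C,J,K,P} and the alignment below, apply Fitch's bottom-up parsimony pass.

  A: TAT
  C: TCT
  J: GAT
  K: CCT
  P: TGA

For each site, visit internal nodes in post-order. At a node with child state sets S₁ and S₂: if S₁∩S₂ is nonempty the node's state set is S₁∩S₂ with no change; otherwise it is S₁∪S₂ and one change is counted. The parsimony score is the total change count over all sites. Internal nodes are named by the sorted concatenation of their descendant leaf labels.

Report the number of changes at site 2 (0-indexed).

AJ@0: {T} ∪ {G} = {G,T} (union, +1)
CP@0: {T} ∩ {T} = {T} (intersection, +0)
CKP@0: {T} ∪ {C} = {C,T} (union, +1)
ACJKP@0: {G,T} ∩ {C,T} = {T} (intersection, +0)
AJ@1: {A} ∩ {A} = {A} (intersection, +0)
CP@1: {C} ∪ {G} = {C,G} (union, +1)
CKP@1: {C,G} ∩ {C} = {C} (intersection, +0)
ACJKP@1: {A} ∪ {C} = {A,C} (union, +1)
AJ@2: {T} ∩ {T} = {T} (intersection, +0)
CP@2: {T} ∪ {A} = {A,T} (union, +1)
CKP@2: {A,T} ∩ {T} = {T} (intersection, +0)
ACJKP@2: {T} ∩ {T} = {T} (intersection, +0)
per-site changes: [2, 2, 1]; total = 5

1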